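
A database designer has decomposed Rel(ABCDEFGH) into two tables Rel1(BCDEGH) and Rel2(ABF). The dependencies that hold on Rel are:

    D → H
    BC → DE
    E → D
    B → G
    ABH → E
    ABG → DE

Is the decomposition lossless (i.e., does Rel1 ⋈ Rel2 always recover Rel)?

No

Common attributes: Rel1 ∩ Rel2 = {B}.
Closure of {B}: B → G applies, adding G. So (B)⁺ = {BG}.
The closure contains neither all of Rel1 = {BCDEGH} nor all of Rel2 = {ABF}, so the common attributes are not a superkey of either fragment. The join is lossy.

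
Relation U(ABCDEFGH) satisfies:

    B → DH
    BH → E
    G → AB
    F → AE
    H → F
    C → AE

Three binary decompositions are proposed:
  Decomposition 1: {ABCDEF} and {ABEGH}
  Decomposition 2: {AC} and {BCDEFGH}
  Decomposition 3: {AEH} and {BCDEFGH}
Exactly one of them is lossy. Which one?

Decomposition 1: common = {ABE}, closure = {ABDEFH} → lossy.
Decomposition 2: common = {C}, closure = {ACE} → lossless.
Decomposition 3: common = {EH}, closure = {AEFH} → lossless.

Decomposition 1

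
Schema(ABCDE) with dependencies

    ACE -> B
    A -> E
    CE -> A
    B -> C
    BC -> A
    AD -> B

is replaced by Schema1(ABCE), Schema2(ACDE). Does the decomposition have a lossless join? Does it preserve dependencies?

lossless and dependency-preserving

Lossless test: (ACE)⁺ = {ABCE}, which contains all of one fragment — lossless.
Dependency preservation: AD → B is not contained in any single fragment, but the restricted closure of its left-hand side across the fragments still reaches the right-hand side; the remaining FDs each lie inside some fragment. All dependencies are preserved.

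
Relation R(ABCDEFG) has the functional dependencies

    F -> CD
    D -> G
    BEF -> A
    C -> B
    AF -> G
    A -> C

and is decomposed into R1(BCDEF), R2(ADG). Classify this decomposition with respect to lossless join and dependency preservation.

lossy and not dependency-preserving

Lossless test: (D)⁺ = {DG}, which is a superkey of neither fragment — lossy.
Dependency preservation: the restricted closure of {BEF} across the fragments never reaches {A}, so BEF → A cannot be enforced without a join — not preserved.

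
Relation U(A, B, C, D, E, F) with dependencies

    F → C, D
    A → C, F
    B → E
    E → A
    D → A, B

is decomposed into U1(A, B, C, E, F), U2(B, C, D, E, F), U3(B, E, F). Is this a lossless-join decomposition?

Chase test. Columns are A, B, C, D, E, F; row i has aⱼ where attribute j ∈ Ui, else bᵢⱼ.
Initial tableau (one row per fragment):
  row 1: a1 a2 a3 b14 a5 a6
  row 2: b21 a2 a3 a4 a5 a6
  row 3: b31 a2 b33 b34 a5 a6
Rows 1 and 2 agree on F; apply F→C, D and equate their C, D entries.
Rows 1 and 3 agree on F; apply F→C, D and equate their C, D entries.
Rows 1 and 2 agree on E; apply E→A and equate their A entries.
Rows 1 and 3 agree on E; apply E→A and equate their A entries.
Row 1 is now all distinguished symbols — the join is lossless.

Yes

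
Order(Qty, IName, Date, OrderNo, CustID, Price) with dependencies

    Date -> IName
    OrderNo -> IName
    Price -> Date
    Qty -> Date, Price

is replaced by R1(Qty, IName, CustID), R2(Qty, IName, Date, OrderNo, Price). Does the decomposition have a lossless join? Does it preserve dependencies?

lossy but dependency-preserving

Lossless test: (Qty, IName)⁺ = {Qty, IName, Date, Price}, which is a superkey of neither fragment — lossy.
Dependency preservation: every FD's attributes lie within a single fragment, so each can be enforced locally — preserved.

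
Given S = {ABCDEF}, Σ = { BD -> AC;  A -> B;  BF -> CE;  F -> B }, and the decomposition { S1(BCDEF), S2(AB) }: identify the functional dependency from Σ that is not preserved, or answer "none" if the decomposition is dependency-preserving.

Check BD → AC: no single fragment contains all of {ABCD}, and the restricted closure of {BD} across the fragments never reaches {AC}.
A → B is preserved.
BF → CE is preserved.
F → B is preserved.

BD -> AC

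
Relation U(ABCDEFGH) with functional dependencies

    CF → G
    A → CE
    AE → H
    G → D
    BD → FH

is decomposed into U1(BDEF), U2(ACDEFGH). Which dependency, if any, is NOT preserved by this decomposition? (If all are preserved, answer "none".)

BD → FH

Check BD → FH: no single fragment contains all of {BDFH}, and the restricted closure of {BD} across the fragments never reaches {FH}.
CF → G is preserved.
A → CE is preserved.
AE → H is preserved.
G → D is preserved.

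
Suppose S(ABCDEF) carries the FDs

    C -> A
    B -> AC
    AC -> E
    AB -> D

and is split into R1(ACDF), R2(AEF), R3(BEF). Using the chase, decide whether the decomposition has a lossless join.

No

Chase test. Columns are ABCDEF; row i has aⱼ where attribute j ∈ Ri, else bᵢⱼ.
Initial tableau (one row per fragment):
  row 1: a1 b12 a3 a4 b15 a6
  row 2: a1 b22 b23 b24 a5 a6
  row 3: b31 a2 b33 b34 a5 a6
No row becomes fully distinguished — the join is lossy.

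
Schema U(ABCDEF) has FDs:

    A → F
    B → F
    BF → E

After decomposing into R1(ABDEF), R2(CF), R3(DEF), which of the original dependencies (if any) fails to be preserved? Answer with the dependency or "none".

none

A → F lies within R1.
B → F lies within R1.
BF → E lies within R1.
Every dependency is enforceable on the fragments, so the decomposition is dependency-preserving.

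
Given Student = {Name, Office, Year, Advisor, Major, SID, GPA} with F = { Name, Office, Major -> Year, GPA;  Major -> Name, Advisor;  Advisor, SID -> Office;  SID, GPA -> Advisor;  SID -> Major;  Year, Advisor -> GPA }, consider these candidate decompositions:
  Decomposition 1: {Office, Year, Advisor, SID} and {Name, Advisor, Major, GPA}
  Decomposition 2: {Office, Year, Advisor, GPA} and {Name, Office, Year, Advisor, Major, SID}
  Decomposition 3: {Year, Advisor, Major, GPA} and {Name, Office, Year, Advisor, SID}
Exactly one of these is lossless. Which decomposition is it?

Decomposition 2

Decomposition 1: common = {Advisor}, closure = {Advisor} → lossy.
Decomposition 2: common = {Office, Year, Advisor}, closure = {Office, Year, Advisor, GPA} → lossless.
Decomposition 3: common = {Year, Advisor}, closure = {Year, Advisor, GPA} → lossy.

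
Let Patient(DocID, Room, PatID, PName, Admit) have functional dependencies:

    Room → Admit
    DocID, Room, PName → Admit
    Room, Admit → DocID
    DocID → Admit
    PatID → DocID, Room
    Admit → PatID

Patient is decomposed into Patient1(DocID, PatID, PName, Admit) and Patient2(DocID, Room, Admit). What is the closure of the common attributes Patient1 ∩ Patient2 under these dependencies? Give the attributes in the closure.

DocID, Room, PatID, Admit

Patient1 ∩ Patient2 = {DocID, Admit}.
Admit → PatID applies, adding PatID
PatID → DocID, Room applies, adding Room
Closure: {DocID, Room, PatID, Admit}.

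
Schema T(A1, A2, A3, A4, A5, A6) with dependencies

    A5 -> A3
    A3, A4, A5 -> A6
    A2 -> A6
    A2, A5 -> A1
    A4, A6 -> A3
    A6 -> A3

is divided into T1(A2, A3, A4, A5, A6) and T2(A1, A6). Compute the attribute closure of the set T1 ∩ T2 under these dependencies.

A3, A6

T1 ∩ T2 = {A6}.
A6 → A3 applies, adding A3
Closure: {A3, A6}.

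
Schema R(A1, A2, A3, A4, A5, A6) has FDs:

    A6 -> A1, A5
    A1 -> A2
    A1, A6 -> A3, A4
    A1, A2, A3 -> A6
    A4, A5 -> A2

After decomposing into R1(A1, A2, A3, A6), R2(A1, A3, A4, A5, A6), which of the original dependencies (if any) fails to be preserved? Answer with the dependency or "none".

A4, A5 -> A2

Check A4, A5 → A2: no single fragment contains all of {A2, A4, A5}, and the restricted closure of {A4, A5} across the fragments never reaches {A2}.
A6 → A1, A5 is preserved.
A1 → A2 is preserved.
A1, A6 → A3, A4 is preserved.
A1, A2, A3 → A6 is preserved.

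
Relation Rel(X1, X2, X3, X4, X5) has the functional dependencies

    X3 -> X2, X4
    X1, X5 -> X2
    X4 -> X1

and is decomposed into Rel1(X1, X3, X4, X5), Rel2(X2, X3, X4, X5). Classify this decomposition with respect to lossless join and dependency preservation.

Lossless test: (X3, X4, X5)⁺ = {X1, X2, X3, X4, X5}, which contains all of one fragment — lossless.
Dependency preservation: the restricted closure of {X1, X5} across the fragments never reaches {X2}, so X1, X5 → X2 cannot be enforced without a join — not preserved.

lossless but not dependency-preserving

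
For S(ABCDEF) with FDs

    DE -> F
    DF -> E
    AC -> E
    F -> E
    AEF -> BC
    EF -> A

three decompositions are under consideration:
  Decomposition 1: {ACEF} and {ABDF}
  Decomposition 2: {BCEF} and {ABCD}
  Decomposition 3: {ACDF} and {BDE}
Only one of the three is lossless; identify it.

Decomposition 1: common = {AF}, closure = {ABCEF} → lossless.
Decomposition 2: common = {BC}, closure = {BC} → lossy.
Decomposition 3: common = {D}, closure = {D} → lossy.

Decomposition 1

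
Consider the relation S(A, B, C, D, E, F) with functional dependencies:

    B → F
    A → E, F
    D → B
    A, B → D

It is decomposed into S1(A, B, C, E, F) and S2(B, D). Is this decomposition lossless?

Common attributes: S1 ∩ S2 = {B}.
Closure of {B}: B → F applies, adding F. So (B)⁺ = {B, F}.
The closure contains neither all of S1 = {A, B, C, E, F} nor all of S2 = {B, D}, so the common attributes are not a superkey of either fragment. The join is lossy.

No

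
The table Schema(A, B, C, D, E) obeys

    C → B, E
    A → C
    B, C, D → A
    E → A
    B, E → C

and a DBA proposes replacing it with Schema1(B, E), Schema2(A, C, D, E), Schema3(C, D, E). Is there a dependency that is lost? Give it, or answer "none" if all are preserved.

C → B, E: restricted closure across fragments reaches B, E.
A → C lies within Schema2.
B, C, D → A: restricted closure across fragments reaches A.
E → A lies within Schema2.
B, E → C: restricted closure across fragments reaches C.
Every dependency is enforceable on the fragments, so the decomposition is dependency-preserving.

none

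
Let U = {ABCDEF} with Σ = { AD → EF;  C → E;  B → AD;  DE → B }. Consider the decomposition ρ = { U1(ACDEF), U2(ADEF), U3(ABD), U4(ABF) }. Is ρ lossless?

Chase test. Columns are ABCDEF; row i has aⱼ where attribute j ∈ Ui, else bᵢⱼ.
Initial tableau (one row per fragment):
  row 1: a1 b12 a3 a4 a5 a6
  row 2: a1 b22 b23 a4 a5 a6
  row 3: a1 a2 b33 a4 b35 b36
  row 4: a1 a2 b43 b44 b45 a6
Rows 1 and 3 agree on AD; apply AD→EF and equate their EF entries.
Rows 3 and 4 agree on B; apply B→AD and equate their AD entries.
Rows 1 and 2 agree on DE; apply DE→B and equate their B entries.
Rows 1 and 3 agree on DE; apply DE→B and equate their B entries.
Rows 1 and 4 agree on AD; apply AD→EF and equate their EF entries.
Row 1 is now all distinguished symbols — the join is lossless.

Yes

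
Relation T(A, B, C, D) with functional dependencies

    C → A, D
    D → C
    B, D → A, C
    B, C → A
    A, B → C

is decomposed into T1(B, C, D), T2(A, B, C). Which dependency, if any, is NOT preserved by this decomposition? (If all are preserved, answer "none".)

C → A, D: restricted closure across fragments reaches A, D.
D → C lies within T1.
B, D → A, C: restricted closure across fragments reaches A, C.
B, C → A lies within T2.
A, B → C lies within T2.
Every dependency is enforceable on the fragments, so the decomposition is dependency-preserving.

none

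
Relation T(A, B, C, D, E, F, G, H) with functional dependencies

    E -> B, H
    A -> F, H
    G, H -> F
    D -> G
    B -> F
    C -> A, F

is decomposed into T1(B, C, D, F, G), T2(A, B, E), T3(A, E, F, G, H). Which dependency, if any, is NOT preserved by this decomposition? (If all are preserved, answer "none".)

C -> A, F

Check C → A, F: no single fragment contains all of {A, C, F}, and the restricted closure of {C} across the fragments never reaches {A, F}.
E → B, H is preserved.
A → F, H is preserved.
G, H → F is preserved.
D → G is preserved.
B → F is preserved.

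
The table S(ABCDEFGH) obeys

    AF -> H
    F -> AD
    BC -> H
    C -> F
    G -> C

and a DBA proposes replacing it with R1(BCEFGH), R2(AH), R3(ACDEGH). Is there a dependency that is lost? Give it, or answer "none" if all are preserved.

Check F → AD: no single fragment contains all of {ADF}, and the restricted closure of {F} across the fragments never reaches {AD}.
AF → H is preserved.
BC → H is preserved.
C → F is preserved.
G → C is preserved.

F -> AD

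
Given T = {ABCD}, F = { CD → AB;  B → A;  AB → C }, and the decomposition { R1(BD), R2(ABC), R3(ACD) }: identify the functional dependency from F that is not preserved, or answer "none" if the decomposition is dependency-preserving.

Check CD → AB: no single fragment contains all of {ABCD}, and the restricted closure of {CD} across the fragments never reaches {AB}.
B → A is preserved.
AB → C is preserved.

CD → AB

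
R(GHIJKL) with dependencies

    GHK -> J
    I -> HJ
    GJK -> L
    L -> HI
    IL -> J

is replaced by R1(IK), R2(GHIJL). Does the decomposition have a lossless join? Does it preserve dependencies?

lossy and not dependency-preserving

Lossless test: (I)⁺ = {HIJ}, which is a superkey of neither fragment — lossy.
Dependency preservation: the restricted closure of {GHK} across the fragments never reaches {J}, so GHK → J cannot be enforced without a join — not preserved.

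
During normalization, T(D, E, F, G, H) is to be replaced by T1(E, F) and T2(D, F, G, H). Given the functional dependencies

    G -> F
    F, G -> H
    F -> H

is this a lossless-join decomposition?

Common attributes: T1 ∩ T2 = {F}.
Closure of {F}: F → H applies, adding H. So (F)⁺ = {F, H}.
The closure contains neither all of T1 = {E, F} nor all of T2 = {D, F, G, H}, so the common attributes are not a superkey of either fragment. The join is lossy.

No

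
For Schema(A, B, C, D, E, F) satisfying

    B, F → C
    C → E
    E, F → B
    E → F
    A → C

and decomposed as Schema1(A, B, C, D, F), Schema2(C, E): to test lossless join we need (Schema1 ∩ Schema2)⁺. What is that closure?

Schema1 ∩ Schema2 = {C}.
C → E applies, adding E
E → F applies, adding F
E, F → B applies, adding B
Closure: {B, C, E, F}.

B, C, E, F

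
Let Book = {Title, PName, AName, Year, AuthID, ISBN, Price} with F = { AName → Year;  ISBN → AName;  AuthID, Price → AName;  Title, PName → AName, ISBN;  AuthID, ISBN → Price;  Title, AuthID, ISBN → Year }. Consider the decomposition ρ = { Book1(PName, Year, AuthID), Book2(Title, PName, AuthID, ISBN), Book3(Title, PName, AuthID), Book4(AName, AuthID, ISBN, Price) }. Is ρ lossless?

No

Chase test. Columns are Title, PName, AName, Year, AuthID, ISBN, Price; row i has aⱼ where attribute j ∈ Booki, else bᵢⱼ.
Initial tableau (one row per fragment):
  row 1: b11 a2 b13 a4 a5 b16 b17
  row 2: a1 a2 b23 b24 a5 a6 b27
  row 3: a1 a2 b33 b34 a5 b36 b37
  row 4: b41 b42 a3 b44 a5 a6 a7
Rows 2 and 4 agree on ISBN; apply ISBN→AName and equate their AName entries.
Rows 2 and 3 agree on Title, PName; apply Title, PName→AName, ISBN and equate their AName, ISBN entries.
Rows 2 and 3 agree on AuthID, ISBN; apply AuthID, ISBN→Price and equate their Price entries.
Rows 2 and 4 agree on AuthID, ISBN; apply AuthID, ISBN→Price and equate their Price entries.
Rows 2 and 3 agree on Title, AuthID, ISBN; apply Title, AuthID, ISBN→Year and equate their Year entries.
Rows 2 and 4 agree on AName; apply AName→Year and equate their Year entries.
No row becomes fully distinguished — the join is lossy.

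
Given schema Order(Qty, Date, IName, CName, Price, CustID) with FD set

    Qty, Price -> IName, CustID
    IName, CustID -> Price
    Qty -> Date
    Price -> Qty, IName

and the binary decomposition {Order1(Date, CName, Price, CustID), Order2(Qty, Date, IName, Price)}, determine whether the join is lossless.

Yes

Common attributes: Order1 ∩ Order2 = {Date, Price}.
Closure of {Date, Price}: Price → Qty, IName applies, adding Qty, IName; Qty, Price → IName, CustID applies, adding CustID. So (Date, Price)⁺ = {Qty, Date, IName, Price, CustID}.
This closure contains every attribute of Order2, so Order1 ∩ Order2 → Order2. The join is lossless.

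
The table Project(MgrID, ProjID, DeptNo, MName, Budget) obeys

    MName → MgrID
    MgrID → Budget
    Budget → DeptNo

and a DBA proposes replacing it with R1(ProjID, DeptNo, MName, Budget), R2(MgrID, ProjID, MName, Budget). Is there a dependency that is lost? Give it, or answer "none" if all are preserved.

none

MName → MgrID lies within R2.
MgrID → Budget lies within R2.
Budget → DeptNo lies within R1.
Every dependency is enforceable on the fragments, so the decomposition is dependency-preserving.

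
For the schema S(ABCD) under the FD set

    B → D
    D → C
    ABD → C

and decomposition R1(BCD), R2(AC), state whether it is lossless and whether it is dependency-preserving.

lossy but dependency-preserving

Lossless test: (C)⁺ = {C}, which is a superkey of neither fragment — lossy.
Dependency preservation: ABD → C is not contained in any single fragment, but the restricted closure of its left-hand side across the fragments still reaches the right-hand side; the remaining FDs each lie inside some fragment. All dependencies are preserved.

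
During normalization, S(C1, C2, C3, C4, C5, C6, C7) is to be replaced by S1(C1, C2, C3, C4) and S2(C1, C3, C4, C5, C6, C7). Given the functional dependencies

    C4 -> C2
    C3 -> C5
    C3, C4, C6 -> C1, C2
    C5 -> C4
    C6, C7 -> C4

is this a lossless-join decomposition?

Yes

Common attributes: S1 ∩ S2 = {C1, C3, C4}.
Closure of {C1, C3, C4}: C4 → C2 applies, adding C2; C3 → C5 applies, adding C5. So (C1, C3, C4)⁺ = {C1, C2, C3, C4, C5}.
This closure contains every attribute of S1, so S1 ∩ S2 → S1. The join is lossless.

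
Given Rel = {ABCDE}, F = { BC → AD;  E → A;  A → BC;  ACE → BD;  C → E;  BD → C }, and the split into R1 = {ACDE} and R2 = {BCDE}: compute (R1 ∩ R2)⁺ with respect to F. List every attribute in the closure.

ABCDE

R1 ∩ R2 = {CDE}.
E → A applies, adding A
A → BC applies, adding B
Closure: {ABCDE}.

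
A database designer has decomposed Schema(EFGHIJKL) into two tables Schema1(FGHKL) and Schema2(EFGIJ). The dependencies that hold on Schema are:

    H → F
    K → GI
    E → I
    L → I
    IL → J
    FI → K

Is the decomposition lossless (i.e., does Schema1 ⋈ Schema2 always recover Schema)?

No

Common attributes: Schema1 ∩ Schema2 = {FG}.
No dependency enlarges {FG}, so (FG)⁺ = {FG}.
The closure contains neither all of Schema1 = {FGHKL} nor all of Schema2 = {EFGIJ}, so the common attributes are not a superkey of either fragment. The join is lossy.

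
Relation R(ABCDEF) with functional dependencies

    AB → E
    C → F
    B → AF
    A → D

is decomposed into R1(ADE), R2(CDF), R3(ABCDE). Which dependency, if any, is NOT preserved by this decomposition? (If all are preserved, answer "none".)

B → AF

Check B → AF: no single fragment contains all of {ABF}, and the restricted closure of {B} across the fragments never reaches {AF}.
AB → E is preserved.
C → F is preserved.
A → D is preserved.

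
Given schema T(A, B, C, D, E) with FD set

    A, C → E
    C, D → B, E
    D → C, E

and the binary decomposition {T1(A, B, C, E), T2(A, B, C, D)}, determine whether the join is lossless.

Common attributes: T1 ∩ T2 = {A, B, C}.
Closure of {A, B, C}: A, C → E applies, adding E. So (A, B, C)⁺ = {A, B, C, E}.
This closure contains every attribute of T1, so T1 ∩ T2 → T1. The join is lossless.

Yes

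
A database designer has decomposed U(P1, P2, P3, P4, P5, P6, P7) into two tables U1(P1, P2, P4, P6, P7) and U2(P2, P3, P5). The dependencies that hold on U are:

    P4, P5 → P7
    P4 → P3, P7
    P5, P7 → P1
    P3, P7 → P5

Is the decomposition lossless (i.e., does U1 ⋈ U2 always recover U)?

Common attributes: U1 ∩ U2 = {P2}.
No dependency enlarges {P2}, so (P2)⁺ = {P2}.
The closure contains neither all of U1 = {P1, P2, P4, P6, P7} nor all of U2 = {P2, P3, P5}, so the common attributes are not a superkey of either fragment. The join is lossy.

No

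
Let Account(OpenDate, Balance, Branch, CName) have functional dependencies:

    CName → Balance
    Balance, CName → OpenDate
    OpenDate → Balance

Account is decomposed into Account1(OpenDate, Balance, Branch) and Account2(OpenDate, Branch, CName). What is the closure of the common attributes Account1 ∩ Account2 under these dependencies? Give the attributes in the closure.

Account1 ∩ Account2 = {OpenDate, Branch}.
OpenDate → Balance applies, adding Balance
Closure: {OpenDate, Balance, Branch}.

OpenDate, Balance, Branch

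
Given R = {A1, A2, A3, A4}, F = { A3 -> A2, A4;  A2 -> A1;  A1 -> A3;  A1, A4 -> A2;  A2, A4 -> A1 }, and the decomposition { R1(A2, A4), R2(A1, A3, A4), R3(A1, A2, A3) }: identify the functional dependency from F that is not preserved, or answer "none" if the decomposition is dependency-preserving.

A3 → A2, A4: restricted closure across fragments reaches A2, A4.
A2 → A1 lies within R3.
A1 → A3 lies within R2.
A1, A4 → A2: restricted closure across fragments reaches A2.
A2, A4 → A1: restricted closure across fragments reaches A1.
Every dependency is enforceable on the fragments, so the decomposition is dependency-preserving.

none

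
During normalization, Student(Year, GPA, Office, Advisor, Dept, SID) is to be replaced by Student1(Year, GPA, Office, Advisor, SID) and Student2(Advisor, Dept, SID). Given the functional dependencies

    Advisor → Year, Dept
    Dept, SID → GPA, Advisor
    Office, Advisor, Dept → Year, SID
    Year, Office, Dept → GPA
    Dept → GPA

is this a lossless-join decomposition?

Common attributes: Student1 ∩ Student2 = {Advisor, SID}.
Closure of {Advisor, SID}: Advisor → Year, Dept applies, adding Year, Dept; Dept, SID → GPA, Advisor applies, adding GPA. So (Advisor, SID)⁺ = {Year, GPA, Advisor, Dept, SID}.
This closure contains every attribute of Student2, so Student1 ∩ Student2 → Student2. The join is lossless.

Yes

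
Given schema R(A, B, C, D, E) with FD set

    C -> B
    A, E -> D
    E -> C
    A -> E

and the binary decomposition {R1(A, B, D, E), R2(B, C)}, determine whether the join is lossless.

Common attributes: R1 ∩ R2 = {B}.
No dependency enlarges {B}, so (B)⁺ = {B}.
The closure contains neither all of R1 = {A, B, D, E} nor all of R2 = {B, C}, so the common attributes are not a superkey of either fragment. The join is lossy.

No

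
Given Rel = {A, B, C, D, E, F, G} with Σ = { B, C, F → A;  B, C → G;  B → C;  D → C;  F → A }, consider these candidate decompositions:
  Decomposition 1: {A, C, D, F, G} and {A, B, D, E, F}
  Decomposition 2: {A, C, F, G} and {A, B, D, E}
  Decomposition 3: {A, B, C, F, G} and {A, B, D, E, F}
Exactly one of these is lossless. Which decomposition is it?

Decomposition 1: common = {A, D, F}, closure = {A, C, D, F} → lossy.
Decomposition 2: common = {A}, closure = {A} → lossy.
Decomposition 3: common = {A, B, F}, closure = {A, B, C, F, G} → lossless.

Decomposition 3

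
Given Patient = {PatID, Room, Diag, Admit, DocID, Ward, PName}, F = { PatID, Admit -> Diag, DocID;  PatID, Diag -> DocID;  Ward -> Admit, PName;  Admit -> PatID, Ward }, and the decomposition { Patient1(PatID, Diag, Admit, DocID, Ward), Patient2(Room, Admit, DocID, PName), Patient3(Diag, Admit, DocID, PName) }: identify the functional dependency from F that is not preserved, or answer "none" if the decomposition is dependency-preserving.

none

PatID, Admit → Diag, DocID lies within Patient1.
PatID, Diag → DocID lies within Patient1.
Ward → Admit, PName: restricted closure across fragments reaches Admit, PName.
Admit → PatID, Ward lies within Patient1.
Every dependency is enforceable on the fragments, so the decomposition is dependency-preserving.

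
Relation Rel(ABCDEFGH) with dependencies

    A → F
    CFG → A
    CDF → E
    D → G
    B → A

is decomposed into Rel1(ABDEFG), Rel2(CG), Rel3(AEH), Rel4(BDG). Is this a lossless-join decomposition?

No

Chase test. Columns are ABCDEFGH; row i has aⱼ where attribute j ∈ Reli, else bᵢⱼ.
Initial tableau (one row per fragment):
  row 1: a1 a2 b13 a4 a5 a6 a7 b18
  row 2: b21 b22 a3 b24 b25 b26 a7 b28
  row 3: a1 b32 b33 b34 a5 b36 b37 a8
  row 4: b41 a2 b43 a4 b45 b46 a7 b48
Rows 1 and 3 agree on A; apply A→F and equate their F entries.
Rows 1 and 4 agree on B; apply B→A and equate their A entries.
Rows 1 and 4 agree on A; apply A→F and equate their F entries.
No row becomes fully distinguished — the join is lossy.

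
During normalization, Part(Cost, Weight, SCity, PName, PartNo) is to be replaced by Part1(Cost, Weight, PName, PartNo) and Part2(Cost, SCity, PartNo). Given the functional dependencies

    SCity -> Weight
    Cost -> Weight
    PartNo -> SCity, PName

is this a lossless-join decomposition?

Common attributes: Part1 ∩ Part2 = {Cost, PartNo}.
Closure of {Cost, PartNo}: Cost → Weight applies, adding Weight; PartNo → SCity, PName applies, adding SCity, PName. So (Cost, PartNo)⁺ = {Cost, Weight, SCity, PName, PartNo}.
This closure contains every attribute of Part1, so Part1 ∩ Part2 → Part1. The join is lossless.

Yes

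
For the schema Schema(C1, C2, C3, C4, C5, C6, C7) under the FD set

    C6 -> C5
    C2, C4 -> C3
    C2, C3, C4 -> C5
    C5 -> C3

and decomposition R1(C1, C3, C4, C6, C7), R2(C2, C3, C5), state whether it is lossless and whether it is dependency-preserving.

Lossless test: (C3)⁺ = {C3}, which is a superkey of neither fragment — lossy.
Dependency preservation: the restricted closure of {C6} across the fragments never reaches {C5}, so C6 → C5 cannot be enforced without a join — not preserved.

lossy and not dependency-preserving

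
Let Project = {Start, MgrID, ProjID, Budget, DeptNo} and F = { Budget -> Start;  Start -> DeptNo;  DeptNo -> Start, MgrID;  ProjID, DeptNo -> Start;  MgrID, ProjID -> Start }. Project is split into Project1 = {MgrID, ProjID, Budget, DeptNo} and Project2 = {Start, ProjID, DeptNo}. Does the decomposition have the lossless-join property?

Common attributes: Project1 ∩ Project2 = {ProjID, DeptNo}.
Closure of {ProjID, DeptNo}: DeptNo → Start, MgrID applies, adding Start, MgrID. So (ProjID, DeptNo)⁺ = {Start, MgrID, ProjID, DeptNo}.
This closure contains every attribute of Project2, so Project1 ∩ Project2 → Project2. The join is lossless.

Yes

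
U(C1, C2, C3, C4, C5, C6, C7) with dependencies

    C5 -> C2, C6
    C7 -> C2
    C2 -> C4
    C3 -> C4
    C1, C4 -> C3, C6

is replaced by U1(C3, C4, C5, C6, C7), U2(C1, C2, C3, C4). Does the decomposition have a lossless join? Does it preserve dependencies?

Lossless test: (C3, C4)⁺ = {C3, C4}, which is a superkey of neither fragment — lossy.
Dependency preservation: the restricted closure of {C5} across the fragments never reaches {C2, C6}, so C5 → C2, C6 cannot be enforced without a join — not preserved.

lossy and not dependency-preserving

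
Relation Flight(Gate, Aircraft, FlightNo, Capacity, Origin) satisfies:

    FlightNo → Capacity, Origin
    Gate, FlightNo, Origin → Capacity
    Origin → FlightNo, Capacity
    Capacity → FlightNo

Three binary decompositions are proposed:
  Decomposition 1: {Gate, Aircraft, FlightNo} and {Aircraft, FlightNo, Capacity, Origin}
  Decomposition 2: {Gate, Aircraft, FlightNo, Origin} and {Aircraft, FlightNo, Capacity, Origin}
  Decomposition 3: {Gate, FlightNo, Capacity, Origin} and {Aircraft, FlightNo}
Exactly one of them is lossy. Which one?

Decomposition 1: common = {Aircraft, FlightNo}, closure = {Aircraft, FlightNo, Capacity, Origin} → lossless.
Decomposition 2: common = {Aircraft, FlightNo, Origin}, closure = {Aircraft, FlightNo, Capacity, Origin} → lossless.
Decomposition 3: common = {FlightNo}, closure = {FlightNo, Capacity, Origin} → lossy.

Decomposition 3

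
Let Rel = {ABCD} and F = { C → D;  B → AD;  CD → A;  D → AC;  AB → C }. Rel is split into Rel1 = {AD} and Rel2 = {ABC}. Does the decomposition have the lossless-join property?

Common attributes: Rel1 ∩ Rel2 = {A}.
No dependency enlarges {A}, so (A)⁺ = {A}.
The closure contains neither all of Rel1 = {AD} nor all of Rel2 = {ABC}, so the common attributes are not a superkey of either fragment. The join is lossy.

No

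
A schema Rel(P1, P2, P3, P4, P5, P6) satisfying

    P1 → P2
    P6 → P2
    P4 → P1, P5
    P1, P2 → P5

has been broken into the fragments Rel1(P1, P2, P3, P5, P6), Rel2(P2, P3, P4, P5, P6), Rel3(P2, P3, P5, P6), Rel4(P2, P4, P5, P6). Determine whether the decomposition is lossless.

No

Chase test. Columns are P1, P2, P3, P4, P5, P6; row i has aⱼ where attribute j ∈ Reli, else bᵢⱼ.
Initial tableau (one row per fragment):
  row 1: a1 a2 a3 b14 a5 a6
  row 2: b21 a2 a3 a4 a5 a6
  row 3: b31 a2 a3 b34 a5 a6
  row 4: b41 a2 b43 a4 a5 a6
Rows 2 and 4 agree on P4; apply P4→P1, P5 and equate their P1, P5 entries.
No row becomes fully distinguished — the join is lossy.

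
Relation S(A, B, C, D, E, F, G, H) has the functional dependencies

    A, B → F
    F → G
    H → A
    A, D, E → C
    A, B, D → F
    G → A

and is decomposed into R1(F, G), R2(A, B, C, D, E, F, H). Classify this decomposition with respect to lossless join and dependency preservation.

Lossless test: (F)⁺ = {A, F, G}, which contains all of one fragment — lossless.
Dependency preservation: the restricted closure of {G} across the fragments never reaches {A}, so G → A cannot be enforced without a join — not preserved.

lossless but not dependency-preserving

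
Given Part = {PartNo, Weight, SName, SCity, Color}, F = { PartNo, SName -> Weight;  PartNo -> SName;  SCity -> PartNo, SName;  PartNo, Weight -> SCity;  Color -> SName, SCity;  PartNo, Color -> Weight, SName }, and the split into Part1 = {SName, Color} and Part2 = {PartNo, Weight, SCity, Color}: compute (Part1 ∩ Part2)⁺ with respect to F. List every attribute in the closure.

PartNo, Weight, SName, SCity, Color

Part1 ∩ Part2 = {Color}.
Color → SName, SCity applies, adding SName, SCity
SCity → PartNo, SName applies, adding PartNo
PartNo, Color → Weight, SName applies, adding Weight
Closure: {PartNo, Weight, SName, SCity, Color}.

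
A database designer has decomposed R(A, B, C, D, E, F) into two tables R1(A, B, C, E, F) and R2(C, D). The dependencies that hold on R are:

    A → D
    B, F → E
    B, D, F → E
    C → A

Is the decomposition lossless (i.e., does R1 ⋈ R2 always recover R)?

Yes

Common attributes: R1 ∩ R2 = {C}.
Closure of {C}: C → A applies, adding A; A → D applies, adding D. So (C)⁺ = {A, C, D}.
This closure contains every attribute of R2, so R1 ∩ R2 → R2. The join is lossless.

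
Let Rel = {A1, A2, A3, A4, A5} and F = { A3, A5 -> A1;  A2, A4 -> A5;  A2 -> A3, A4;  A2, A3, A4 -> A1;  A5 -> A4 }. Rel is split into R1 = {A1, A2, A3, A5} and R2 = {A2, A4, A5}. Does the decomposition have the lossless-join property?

Common attributes: R1 ∩ R2 = {A2, A5}.
Closure of {A2, A5}: A2 → A3, A4 applies, adding A3, A4; A2, A3, A4 → A1 applies, adding A1. So (A2, A5)⁺ = {A1, A2, A3, A4, A5}.
This closure contains every attribute of R1, so R1 ∩ R2 → R1. The join is lossless.

Yes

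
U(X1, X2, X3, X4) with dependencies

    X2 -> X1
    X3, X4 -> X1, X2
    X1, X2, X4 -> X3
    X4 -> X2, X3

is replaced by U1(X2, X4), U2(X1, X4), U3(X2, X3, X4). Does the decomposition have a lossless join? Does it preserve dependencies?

Lossless test (chase): Rows 1 and 3 agree on X2; apply X2→X1 and equate their X1 entries. Rows 1 and 3 agree on X1, X2, X4; apply X1, X2, X4→X3 and equate their X3 entries. Rows 1 and 2 agree on X4; apply X4→X2, X3 and equate their X2, X3 entries. Rows 1 and 2 agree on X2; apply X2→X1 and equate their X1 entries. Row 1 is now all distinguished symbols — the join is lossless.
Dependency preservation: the restricted closure of {X2} across the fragments never reaches {X1}, so X2 → X1 cannot be enforced without a join — not preserved.

lossless but not dependency-preserving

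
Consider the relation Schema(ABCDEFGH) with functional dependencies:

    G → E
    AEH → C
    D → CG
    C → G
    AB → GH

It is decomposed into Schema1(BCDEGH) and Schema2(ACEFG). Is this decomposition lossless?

No

Common attributes: Schema1 ∩ Schema2 = {CEG}.
No dependency enlarges {CEG}, so (CEG)⁺ = {CEG}.
The closure contains neither all of Schema1 = {BCDEGH} nor all of Schema2 = {ACEFG}, so the common attributes are not a superkey of either fragment. The join is lossy.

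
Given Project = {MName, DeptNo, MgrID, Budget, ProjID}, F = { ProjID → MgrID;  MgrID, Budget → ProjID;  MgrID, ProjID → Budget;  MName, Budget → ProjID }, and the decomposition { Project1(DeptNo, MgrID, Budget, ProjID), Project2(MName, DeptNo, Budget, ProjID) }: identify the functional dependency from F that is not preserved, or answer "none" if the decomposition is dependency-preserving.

ProjID → MgrID lies within Project1.
MgrID, Budget → ProjID lies within Project1.
MgrID, ProjID → Budget lies within Project1.
MName, Budget → ProjID lies within Project2.
Every dependency is enforceable on the fragments, so the decomposition is dependency-preserving.

none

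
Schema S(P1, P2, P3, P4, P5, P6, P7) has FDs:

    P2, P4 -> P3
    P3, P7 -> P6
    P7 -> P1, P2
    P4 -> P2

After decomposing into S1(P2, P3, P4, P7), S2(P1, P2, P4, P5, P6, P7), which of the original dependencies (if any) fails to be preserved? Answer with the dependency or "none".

P3, P7 -> P6

Check P3, P7 → P6: no single fragment contains all of {P3, P6, P7}, and the restricted closure of {P3, P7} across the fragments never reaches {P6}.
P2, P4 → P3 is preserved.
P7 → P1, P2 is preserved.
P4 → P2 is preserved.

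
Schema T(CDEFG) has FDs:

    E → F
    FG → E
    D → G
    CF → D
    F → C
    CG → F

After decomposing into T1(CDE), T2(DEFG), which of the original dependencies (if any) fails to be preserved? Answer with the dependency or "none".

Check CG → F: no single fragment contains all of {CFG}, and the restricted closure of {CG} across the fragments never reaches {F}.
E → F is preserved.
FG → E is preserved.
D → G is preserved.
CF → D is preserved.
F → C is preserved.

CG → F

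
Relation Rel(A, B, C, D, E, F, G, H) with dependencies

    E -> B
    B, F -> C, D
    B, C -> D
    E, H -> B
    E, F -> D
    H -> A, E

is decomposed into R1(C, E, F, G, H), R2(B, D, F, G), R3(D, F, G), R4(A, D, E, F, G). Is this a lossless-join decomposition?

No

Chase test. Columns are A, B, C, D, E, F, G, H; row i has aⱼ where attribute j ∈ Ri, else bᵢⱼ.
Initial tableau (one row per fragment):
  row 1: b11 b12 a3 b14 a5 a6 a7 a8
  row 2: b21 a2 b23 a4 b25 a6 a7 b28
  row 3: b31 b32 b33 a4 b35 a6 a7 b38
  row 4: a1 b42 b43 a4 a5 a6 a7 b48
Rows 1 and 4 agree on E; apply E→B and equate their B entries.
Rows 1 and 4 agree on B, F; apply B, F→C, D and equate their C, D entries.
No row becomes fully distinguished — the join is lossy.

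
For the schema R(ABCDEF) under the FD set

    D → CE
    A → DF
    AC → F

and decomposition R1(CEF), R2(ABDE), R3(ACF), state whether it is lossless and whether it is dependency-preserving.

lossless but not dependency-preserving

Lossless test (chase): Rows 2 and 3 agree on A; apply A→DF and equate their DF entries. Rows 2 and 3 agree on D; apply D→CE and equate their CE entries. Row 2 is now all distinguished symbols — the join is lossless.
Dependency preservation: the restricted closure of {D} across the fragments never reaches {CE}, so D → CE cannot be enforced without a join — not preserved.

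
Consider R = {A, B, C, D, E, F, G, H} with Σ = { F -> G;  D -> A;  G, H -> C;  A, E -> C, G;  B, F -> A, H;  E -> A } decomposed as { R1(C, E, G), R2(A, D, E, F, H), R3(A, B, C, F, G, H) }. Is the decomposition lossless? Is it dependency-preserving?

Lossless test (chase): Rows 2 and 3 agree on F; apply F→G and equate their G entries. Rows 2 and 3 agree on G, H; apply G, H→C and equate their C entries. Rows 1 and 2 agree on E; apply E→A and equate their A entries. No row becomes fully distinguished — the join is lossy.
Dependency preservation: A, E → C, G is not contained in any single fragment, but the restricted closure of its left-hand side across the fragments still reaches the right-hand side; the remaining FDs each lie inside some fragment. All dependencies are preserved.

lossy but dependency-preserving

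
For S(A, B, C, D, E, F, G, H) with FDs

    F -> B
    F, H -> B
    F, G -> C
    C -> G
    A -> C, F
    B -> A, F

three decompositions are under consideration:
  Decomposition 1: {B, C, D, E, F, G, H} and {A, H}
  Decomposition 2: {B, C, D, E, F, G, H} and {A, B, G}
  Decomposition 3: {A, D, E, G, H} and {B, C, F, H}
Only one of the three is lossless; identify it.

Decomposition 1: common = {H}, closure = {H} → lossy.
Decomposition 2: common = {B, G}, closure = {A, B, C, F, G} → lossless.
Decomposition 3: common = {H}, closure = {H} → lossy.

Decomposition 2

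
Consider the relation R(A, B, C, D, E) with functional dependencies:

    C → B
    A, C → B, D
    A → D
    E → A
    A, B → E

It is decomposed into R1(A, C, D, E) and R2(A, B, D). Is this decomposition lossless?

No

Common attributes: R1 ∩ R2 = {A, D}.
No dependency enlarges {A, D}, so (A, D)⁺ = {A, D}.
The closure contains neither all of R1 = {A, C, D, E} nor all of R2 = {A, B, D}, so the common attributes are not a superkey of either fragment. The join is lossy.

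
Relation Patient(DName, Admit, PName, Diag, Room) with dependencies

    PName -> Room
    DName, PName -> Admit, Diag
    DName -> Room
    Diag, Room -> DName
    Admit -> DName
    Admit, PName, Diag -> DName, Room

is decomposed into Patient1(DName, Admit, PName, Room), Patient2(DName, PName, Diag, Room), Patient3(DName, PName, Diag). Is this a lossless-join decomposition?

Yes

Chase test. Columns are DName, Admit, PName, Diag, Room; row i has aⱼ where attribute j ∈ Patienti, else bᵢⱼ.
Initial tableau (one row per fragment):
  row 1: a1 a2 a3 b14 a5
  row 2: a1 b22 a3 a4 a5
  row 3: a1 b32 a3 a4 b35
Rows 1 and 3 agree on PName; apply PName→Room and equate their Room entries.
Rows 1 and 2 agree on DName, PName; apply DName, PName→Admit, Diag and equate their Admit, Diag entries.
Rows 1 and 3 agree on DName, PName; apply DName, PName→Admit, Diag and equate their Admit, Diag entries.
Row 1 is now all distinguished symbols — the join is lossless.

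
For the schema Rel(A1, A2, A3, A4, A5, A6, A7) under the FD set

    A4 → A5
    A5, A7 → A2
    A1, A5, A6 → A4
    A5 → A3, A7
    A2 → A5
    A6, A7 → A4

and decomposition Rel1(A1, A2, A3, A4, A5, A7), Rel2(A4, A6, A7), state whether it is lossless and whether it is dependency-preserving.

Lossless test: (A4, A7)⁺ = {A2, A3, A4, A5, A7}, which is a superkey of neither fragment — lossy.
Dependency preservation: A1, A5, A6 → A4 is not contained in any single fragment, but the restricted closure of its left-hand side across the fragments still reaches the right-hand side; the remaining FDs each lie inside some fragment. All dependencies are preserved.

lossy but dependency-preserving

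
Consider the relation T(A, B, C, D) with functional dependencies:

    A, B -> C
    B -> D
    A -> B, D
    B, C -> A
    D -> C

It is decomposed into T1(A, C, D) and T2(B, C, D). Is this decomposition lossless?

No

Common attributes: T1 ∩ T2 = {C, D}.
No dependency enlarges {C, D}, so (C, D)⁺ = {C, D}.
The closure contains neither all of T1 = {A, C, D} nor all of T2 = {B, C, D}, so the common attributes are not a superkey of either fragment. The join is lossy.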